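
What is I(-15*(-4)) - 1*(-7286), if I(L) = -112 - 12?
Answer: 7162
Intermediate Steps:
I(L) = -124
I(-15*(-4)) - 1*(-7286) = -124 - 1*(-7286) = -124 + 7286 = 7162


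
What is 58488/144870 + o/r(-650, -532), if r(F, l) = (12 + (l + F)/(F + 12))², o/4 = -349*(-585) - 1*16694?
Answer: 1842669849170608/471492960345 ≈ 3908.2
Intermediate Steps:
o = 749884 (o = 4*(-349*(-585) - 1*16694) = 4*(204165 - 16694) = 4*187471 = 749884)
r(F, l) = (12 + (F + l)/(12 + F))²
58488/144870 + o/r(-650, -532) = 58488/144870 + 749884/(((144 - 532 + 13*(-650))²/(12 - 650)²)) = 58488*(1/144870) + 749884/(((144 - 532 - 8450)²/(-638)²)) = 9748/24145 + 749884/(((1/407044)*(-8838)²)) = 9748/24145 + 749884/(((1/407044)*78110244)) = 9748/24145 + 749884/(19527561/101761) = 9748/24145 + 749884*(101761/19527561) = 9748/24145 + 76308945724/19527561 = 1842669849170608/471492960345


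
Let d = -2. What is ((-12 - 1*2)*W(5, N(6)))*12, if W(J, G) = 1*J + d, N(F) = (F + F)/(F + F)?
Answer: -504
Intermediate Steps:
N(F) = 1 (N(F) = (2*F)/((2*F)) = (2*F)*(1/(2*F)) = 1)
W(J, G) = -2 + J (W(J, G) = 1*J - 2 = J - 2 = -2 + J)
((-12 - 1*2)*W(5, N(6)))*12 = ((-12 - 1*2)*(-2 + 5))*12 = ((-12 - 2)*3)*12 = -14*3*12 = -42*12 = -504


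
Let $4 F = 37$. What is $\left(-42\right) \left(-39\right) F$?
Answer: $\frac{30303}{2} \approx 15152.0$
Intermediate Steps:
$F = \frac{37}{4}$ ($F = \frac{1}{4} \cdot 37 = \frac{37}{4} \approx 9.25$)
$\left(-42\right) \left(-39\right) F = \left(-42\right) \left(-39\right) \frac{37}{4} = 1638 \cdot \frac{37}{4} = \frac{30303}{2}$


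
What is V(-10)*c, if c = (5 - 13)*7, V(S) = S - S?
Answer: 0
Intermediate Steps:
V(S) = 0
c = -56 (c = -8*7 = -56)
V(-10)*c = 0*(-56) = 0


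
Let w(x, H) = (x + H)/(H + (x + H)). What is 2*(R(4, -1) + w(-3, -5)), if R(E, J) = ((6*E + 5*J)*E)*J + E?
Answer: -1856/13 ≈ -142.77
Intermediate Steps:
R(E, J) = E + E*J*(5*J + 6*E) (R(E, J) = ((5*J + 6*E)*E)*J + E = (E*(5*J + 6*E))*J + E = E*J*(5*J + 6*E) + E = E + E*J*(5*J + 6*E))
w(x, H) = (H + x)/(x + 2*H) (w(x, H) = (H + x)/(H + (H + x)) = (H + x)/(x + 2*H))
2*(R(4, -1) + w(-3, -5)) = 2*(4*(1 + 5*(-1)² + 6*4*(-1)) + (-5 - 3)/(-3 + 2*(-5))) = 2*(4*(1 + 5*1 - 24) - 8/(-3 - 10)) = 2*(4*(1 + 5 - 24) - 8/(-13)) = 2*(4*(-18) - 1/13*(-8)) = 2*(-72 + 8/13) = 2*(-928/13) = -1856/13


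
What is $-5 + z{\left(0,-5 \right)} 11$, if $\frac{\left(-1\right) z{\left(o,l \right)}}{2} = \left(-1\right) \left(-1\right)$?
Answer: $-27$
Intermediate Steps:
$z{\left(o,l \right)} = -2$ ($z{\left(o,l \right)} = - 2 \left(\left(-1\right) \left(-1\right)\right) = \left(-2\right) 1 = -2$)
$-5 + z{\left(0,-5 \right)} 11 = -5 - 22 = -27$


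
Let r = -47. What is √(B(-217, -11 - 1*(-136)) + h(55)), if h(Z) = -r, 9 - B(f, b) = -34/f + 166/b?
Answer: 2*√401104970/5425 ≈ 7.3834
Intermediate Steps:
B(f, b) = 9 - 166/b + 34/f (B(f, b) = 9 - (-34/f + 166/b) = 9 + (-166/b + 34/f) = 9 - 166/b + 34/f)
h(Z) = 47 (h(Z) = -1*(-47) = 47)
√(B(-217, -11 - 1*(-136)) + h(55)) = √((9 - 166/(-11 - 1*(-136)) + 34/(-217)) + 47) = √((9 - 166/(-11 + 136) + 34*(-1/217)) + 47) = √((9 - 166/125 - 34/217) + 47) = √(203853/27125 + 47) = √(1478728/27125) = 2*√401104970/5425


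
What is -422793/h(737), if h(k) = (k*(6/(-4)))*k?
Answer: 281862/543169 ≈ 0.51892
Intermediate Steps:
h(k) = -3*k**2/2 (h(k) = (k*(6*(-1/4)))*k = (k*(-3/2))*k = (-3*k/2)*k = -3*k**2/2)
-422793/h(737) = -422793/((-3/2*737**2)) = -422793/((-3/2*543169)) = -422793/(-1629507/2) = -422793*(-2/1629507) = 281862/543169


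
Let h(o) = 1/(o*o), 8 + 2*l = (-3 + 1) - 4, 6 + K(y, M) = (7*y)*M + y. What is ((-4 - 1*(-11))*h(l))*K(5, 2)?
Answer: 69/7 ≈ 9.8571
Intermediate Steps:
K(y, M) = -6 + y + 7*M*y (K(y, M) = -6 + ((7*y)*M + y) = -6 + (7*M*y + y) = -6 + (y + 7*M*y) = -6 + y + 7*M*y)
l = -7 (l = -4 + ((-3 + 1) - 4)/2 = -4 + (-2 - 4)/2 = -4 + (½)*(-6) = -4 - 3 = -7)
h(o) = o⁻² (h(o) = 1/(o²) = o⁻²)
((-4 - 1*(-11))*h(l))*K(5, 2) = ((-4 - 1*(-11))/(-7)²)*(-6 + 5 + 7*2*5) = ((-4 + 11)*(1/49))*(-6 + 5 + 70) = (7*(1/49))*69 = (⅐)*69 = 69/7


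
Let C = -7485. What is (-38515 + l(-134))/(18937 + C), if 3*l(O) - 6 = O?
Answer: -115673/34356 ≈ -3.3669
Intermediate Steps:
l(O) = 2 + O/3
(-38515 + l(-134))/(18937 + C) = (-38515 + (2 + (⅓)*(-134)))/(18937 - 7485) = (-38515 + (2 - 134/3))/11452 = (-38515 - 128/3)*(1/11452) = -115673/3*1/11452 = -115673/34356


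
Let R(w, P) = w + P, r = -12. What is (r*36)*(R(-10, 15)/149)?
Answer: -2160/149 ≈ -14.497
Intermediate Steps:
R(w, P) = P + w
(r*36)*(R(-10, 15)/149) = (-12*36)*((15 - 10)/149) = -2160/149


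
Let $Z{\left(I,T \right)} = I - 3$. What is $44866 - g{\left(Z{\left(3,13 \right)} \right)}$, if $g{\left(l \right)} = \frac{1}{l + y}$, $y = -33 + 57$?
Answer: $\frac{1076783}{24} \approx 44866.0$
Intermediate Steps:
$y = 24$
$Z{\left(I,T \right)} = -3 + I$ ($Z{\left(I,T \right)} = I - 3 = -3 + I$)
$g{\left(l \right)} = \frac{1}{24 + l}$ ($g{\left(l \right)} = \frac{1}{l + 24} = \frac{1}{24 + l}$)
$44866 - g{\left(Z{\left(3,13 \right)} \right)} = 44866 - \frac{1}{24 + \left(-3 + 3\right)} = 44866 - \frac{1}{24 + 0} = 44866 - \frac{1}{24} = \frac{1076783}{24}$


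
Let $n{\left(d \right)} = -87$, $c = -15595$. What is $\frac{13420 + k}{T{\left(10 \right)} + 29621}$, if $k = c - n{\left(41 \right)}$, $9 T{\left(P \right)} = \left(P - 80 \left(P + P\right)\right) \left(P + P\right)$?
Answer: $- \frac{6264}{78263} \approx -0.080038$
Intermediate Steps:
$T{\left(P \right)} = - \frac{106 P^{2}}{3}$ ($T{\left(P \right)} = \frac{\left(P - 80 \left(P + P\right)\right) \left(P + P\right)}{9} = \frac{\left(P - 80 \cdot 2 P\right) 2 P}{9} = \frac{\left(P - 160 P\right) 2 P}{9} = \frac{- 159 P 2 P}{9} = \frac{\left(-318\right) P^{2}}{9} = - \frac{106 P^{2}}{3}$)
$k = -15508$ ($k = -15595 - -87 = -15595 + 87 = -15508$)
$\frac{13420 + k}{T{\left(10 \right)} + 29621} = \frac{13420 - 15508}{- \frac{106 \cdot 10^{2}}{3} + 29621} = - \frac{2088}{\left(- \frac{106}{3}\right) 100 + 29621} = - \frac{2088}{- \frac{10600}{3} + 29621} = - \frac{2088}{\frac{78263}{3}} = \left(-2088\right) \frac{3}{78263} = - \frac{6264}{78263}$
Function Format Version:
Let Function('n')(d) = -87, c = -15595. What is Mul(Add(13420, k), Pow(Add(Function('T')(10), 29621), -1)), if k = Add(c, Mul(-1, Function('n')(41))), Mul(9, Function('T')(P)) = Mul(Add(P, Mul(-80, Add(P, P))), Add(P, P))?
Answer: Rational(-6264, 78263) ≈ -0.080038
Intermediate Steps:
Function('T')(P) = Mul(Rational(-106, 3), Pow(P, 2)) (Function('T')(P) = Mul(Rational(1, 9), Mul(Add(P, Mul(-80, Add(P, P))), Add(P, P))) = Mul(Rational(1, 9), Mul(Add(P, Mul(-80, Mul(2, P))), Mul(2, P))) = Mul(Rational(1, 9), Mul(Add(P, Mul(-160, P)), Mul(2, P))) = Mul(Rational(1, 9), Mul(Mul(-159, P), Mul(2, P))) = Mul(Rational(1, 9), Mul(-318, Pow(P, 2))) = Mul(Rational(-106, 3), Pow(P, 2)))
k = -15508 (k = Add(-15595, Mul(-1, -87)) = Add(-15595, 87) = -15508)
Mul(Add(13420, k), Pow(Add(Function('T')(10), 29621), -1)) = Mul(Add(13420, -15508), Pow(Add(Mul(Rational(-106, 3), Pow(10, 2)), 29621), -1)) = Mul(-2088, Pow(Add(Mul(Rational(-106, 3), 100), 29621), -1)) = Mul(-2088, Pow(Add(Rational(-10600, 3), 29621), -1)) = Mul(-2088, Pow(Rational(78263, 3), -1)) = Mul(-2088, Rational(3, 78263)) = Rational(-6264, 78263)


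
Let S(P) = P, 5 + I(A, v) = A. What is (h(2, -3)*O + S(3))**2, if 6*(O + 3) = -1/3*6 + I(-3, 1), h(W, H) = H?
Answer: 289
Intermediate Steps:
I(A, v) = -5 + A
O = -14/3 (O = -3 + (-1/3*6 + (-5 - 3))/6 = -3 + (-1*1/3*6 - 8)/6 = -3 + (-1/3*6 - 8)/6 = -3 + (-2 - 8)/6 = -3 + (1/6)*(-10) = -3 - 5/3 = -14/3 ≈ -4.6667)
(h(2, -3)*O + S(3))**2 = (-3*(-14/3) + 3)**2 = (14 + 3)**2 = 17**2 = 289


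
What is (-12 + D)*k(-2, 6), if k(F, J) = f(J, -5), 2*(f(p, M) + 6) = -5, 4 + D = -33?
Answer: 833/2 ≈ 416.50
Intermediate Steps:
D = -37 (D = -4 - 33 = -37)
f(p, M) = -17/2 (f(p, M) = -6 + (½)*(-5) = -6 - 5/2 = -17/2)
k(F, J) = -17/2
(-12 + D)*k(-2, 6) = (-12 - 37)*(-17/2) = -49*(-17/2) = 833/2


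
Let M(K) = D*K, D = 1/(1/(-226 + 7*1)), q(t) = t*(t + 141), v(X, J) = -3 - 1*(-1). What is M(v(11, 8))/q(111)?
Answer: 73/4662 ≈ 0.015659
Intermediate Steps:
v(X, J) = -2 (v(X, J) = -3 + 1 = -2)
q(t) = t*(141 + t)
D = -219 (D = 1/(1/(-226 + 7)) = 1/(1/(-219)) = 1/(-1/219) = -219)
M(K) = -219*K
M(v(11, 8))/q(111) = (-219*(-2))/((111*(141 + 111))) = 438/((111*252)) = 438/27972 = 438*(1/27972) = 73/4662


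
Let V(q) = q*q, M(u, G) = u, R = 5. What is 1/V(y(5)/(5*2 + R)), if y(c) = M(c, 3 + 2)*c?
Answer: 9/25 ≈ 0.36000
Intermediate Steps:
y(c) = c² (y(c) = c*c = c²)
V(q) = q²
1/V(y(5)/(5*2 + R)) = 1/((5²/(5*2 + 5))²) = 1/((25/(10 + 5))²) = 1/((25/15)²) = 1/((25*(1/15))²) = 1/((5/3)²) = 1/(25/9) = 9/25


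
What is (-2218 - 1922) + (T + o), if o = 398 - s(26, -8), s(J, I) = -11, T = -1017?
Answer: -4748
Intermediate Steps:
o = 409 (o = 398 - 1*(-11) = 398 + 11 = 409)
(-2218 - 1922) + (T + o) = (-2218 - 1922) + (-1017 + 409) = -4140 - 608 = -4748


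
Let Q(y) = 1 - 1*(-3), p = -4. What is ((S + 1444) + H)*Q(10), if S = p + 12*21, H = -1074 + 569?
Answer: 4748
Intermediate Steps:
H = -505
Q(y) = 4 (Q(y) = 1 + 3 = 4)
S = 248 (S = -4 + 12*21 = -4 + 252 = 248)
((S + 1444) + H)*Q(10) = ((248 + 1444) - 505)*4 = (1692 - 505)*4 = 1187*4 = 4748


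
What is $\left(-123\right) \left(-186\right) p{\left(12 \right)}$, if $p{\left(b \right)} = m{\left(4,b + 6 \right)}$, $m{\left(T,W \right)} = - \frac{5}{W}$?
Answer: $-6355$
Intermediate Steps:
$p{\left(b \right)} = - \frac{5}{6 + b}$ ($p{\left(b \right)} = - \frac{5}{b + 6} = - \frac{5}{6 + b}$)
$\left(-123\right) \left(-186\right) p{\left(12 \right)} = \left(-123\right) \left(-186\right) \left(- \frac{5}{6 + 12}\right) = 22878 \left(- \frac{5}{18}\right) = -6355$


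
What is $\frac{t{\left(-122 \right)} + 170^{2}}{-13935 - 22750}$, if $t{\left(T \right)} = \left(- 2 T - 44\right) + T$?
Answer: $- \frac{28978}{36685} \approx -0.78991$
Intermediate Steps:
$t{\left(T \right)} = -44 - T$ ($t{\left(T \right)} = \left(-44 - 2 T\right) + T = -44 - T$)
$\frac{t{\left(-122 \right)} + 170^{2}}{-13935 - 22750} = \frac{\left(-44 - -122\right) + 170^{2}}{-13935 - 22750} = \frac{\left(-44 + 122\right) + 28900}{-36685} = \left(78 + 28900\right) \left(- \frac{1}{36685}\right) = 28978 \left(- \frac{1}{36685}\right) = - \frac{28978}{36685}$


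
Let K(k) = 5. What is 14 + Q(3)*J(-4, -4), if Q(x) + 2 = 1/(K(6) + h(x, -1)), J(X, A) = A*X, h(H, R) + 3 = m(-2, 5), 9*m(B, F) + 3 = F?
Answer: -54/5 ≈ -10.800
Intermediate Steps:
m(B, F) = -1/3 + F/9
h(H, R) = -25/9 (h(H, R) = -3 + (-1/3 + (1/9)*5) = -3 + (-1/3 + 5/9) = -3 + 2/9 = -25/9)
Q(x) = -31/20 (Q(x) = -2 + 1/(5 - 25/9) = -2 + 1/(20/9) = -2 + 9/20 = -31/20)
14 + Q(3)*J(-4, -4) = 14 - (-31)*(-4)/5 = 14 - 31/20*16 = 14 - 124/5 = -54/5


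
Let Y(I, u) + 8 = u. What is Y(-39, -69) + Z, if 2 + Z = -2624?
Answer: -2703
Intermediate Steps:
Z = -2626 (Z = -2 - 2624 = -2626)
Y(I, u) = -8 + u
Y(-39, -69) + Z = (-8 - 69) - 2626 = -77 - 2626 = -2703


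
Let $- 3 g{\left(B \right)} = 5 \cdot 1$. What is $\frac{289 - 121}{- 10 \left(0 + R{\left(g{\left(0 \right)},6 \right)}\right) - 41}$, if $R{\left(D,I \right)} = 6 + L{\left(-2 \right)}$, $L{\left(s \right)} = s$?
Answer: $- \frac{56}{27} \approx -2.0741$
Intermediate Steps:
$g{\left(B \right)} = - \frac{5}{3}$ ($g{\left(B \right)} = - \frac{5 \cdot 1}{3} = \left(- \frac{1}{3}\right) 5 = - \frac{5}{3}$)
$R{\left(D,I \right)} = 4$ ($R{\left(D,I \right)} = 6 - 2 = 4$)
$\frac{289 - 121}{- 10 \left(0 + R{\left(g{\left(0 \right)},6 \right)}\right) - 41} = \frac{289 - 121}{- 10 \left(0 + 4\right) - 41} = \frac{168}{\left(-10\right) 4 - 41} = \frac{168}{-40 - 41} = \frac{168}{-81} = 168 \left(- \frac{1}{81}\right) = - \frac{56}{27}$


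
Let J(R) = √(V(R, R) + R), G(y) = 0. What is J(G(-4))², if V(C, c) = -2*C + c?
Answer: 0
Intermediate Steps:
V(C, c) = c - 2*C
J(R) = 0 (J(R) = √((R - 2*R) + R) = √(-R + R) = √0 = 0)
J(G(-4))² = 0² = 0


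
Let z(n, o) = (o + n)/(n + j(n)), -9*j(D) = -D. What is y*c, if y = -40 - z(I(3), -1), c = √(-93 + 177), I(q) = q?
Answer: -406*√21/5 ≈ -372.10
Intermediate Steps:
j(D) = D/9 (j(D) = -(-1)*D/9 = D/9)
z(n, o) = 9*(n + o)/(10*n) (z(n, o) = (o + n)/(n + n/9) = (n + o)/((10*n/9)) = (n + o)*(9/(10*n)) = 9*(n + o)/(10*n))
c = 2*√21 (c = √84 = 2*√21 ≈ 9.1651)
y = -203/5 (y = -40 - 9*(3 - 1)/(10*3) = -40 - 9*2/(10*3) = -40 - 1*⅗ = -40 - ⅗ = -203/5 ≈ -40.600)
y*c = -406*√21/5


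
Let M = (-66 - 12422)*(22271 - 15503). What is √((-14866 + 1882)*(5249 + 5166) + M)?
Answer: 2*I*√54936786 ≈ 14824.0*I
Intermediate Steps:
M = -84518784 (M = -12488*6768 = -84518784)
√((-14866 + 1882)*(5249 + 5166) + M) = √((-14866 + 1882)*(5249 + 5166) - 84518784) = √(-12984*10415 - 84518784) = √(-135228360 - 84518784) = √(-219747144) = 2*I*√54936786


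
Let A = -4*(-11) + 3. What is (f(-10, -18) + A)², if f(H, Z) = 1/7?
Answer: 108900/49 ≈ 2222.4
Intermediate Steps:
f(H, Z) = ⅐
A = 47 (A = 44 + 3 = 47)
(f(-10, -18) + A)² = (⅐ + 47)² = (330/7)² = 108900/49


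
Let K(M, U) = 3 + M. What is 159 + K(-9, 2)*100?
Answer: -441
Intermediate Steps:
159 + K(-9, 2)*100 = 159 + (3 - 9)*100 = 159 - 6*100 = 159 - 600 = -441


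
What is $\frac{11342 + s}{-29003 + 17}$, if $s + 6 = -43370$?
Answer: $\frac{5339}{4831} \approx 1.1052$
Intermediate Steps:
$s = -43376$ ($s = -6 - 43370 = -43376$)
$\frac{11342 + s}{-29003 + 17} = \frac{11342 - 43376}{-29003 + 17} = - \frac{32034}{-28986} = \left(-32034\right) \left(- \frac{1}{28986}\right) = \frac{5339}{4831}$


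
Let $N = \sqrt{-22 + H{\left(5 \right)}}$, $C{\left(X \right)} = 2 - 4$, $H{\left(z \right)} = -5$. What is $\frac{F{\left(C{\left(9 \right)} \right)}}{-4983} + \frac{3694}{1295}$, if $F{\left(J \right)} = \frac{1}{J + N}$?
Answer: $\frac{570625852}{200042535} + \frac{i \sqrt{3}}{51491} \approx 2.8525 + 3.3638 \cdot 10^{-5} i$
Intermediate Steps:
$C{\left(X \right)} = -2$
$N = 3 i \sqrt{3}$ ($N = \sqrt{-22 - 5} = \sqrt{-27} = 3 i \sqrt{3} \approx 5.1962 i$)
$F{\left(J \right)} = \frac{1}{J + 3 i \sqrt{3}}$
$\frac{F{\left(C{\left(9 \right)} \right)}}{-4983} + \frac{3694}{1295} = \frac{1}{\left(-2 + 3 i \sqrt{3}\right) \left(-4983\right)} + \frac{3694}{1295} = \frac{1}{-2 + 3 i \sqrt{3}} \left(- \frac{1}{4983}\right) + 3694 \cdot \frac{1}{1295} = - \frac{1}{4983 \left(-2 + 3 i \sqrt{3}\right)} + \frac{3694}{1295} = \frac{3694}{1295} - \frac{1}{4983 \left(-2 + 3 i \sqrt{3}\right)}$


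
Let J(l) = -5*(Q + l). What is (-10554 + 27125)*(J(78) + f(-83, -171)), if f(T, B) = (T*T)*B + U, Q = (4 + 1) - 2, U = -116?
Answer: -19529586340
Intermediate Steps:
Q = 3 (Q = 5 - 2 = 3)
J(l) = -15 - 5*l (J(l) = -5*(3 + l) = -15 - 5*l)
f(T, B) = -116 + B*T**2 (f(T, B) = (T*T)*B - 116 = T**2*B - 116 = B*T**2 - 116 = -116 + B*T**2)
(-10554 + 27125)*(J(78) + f(-83, -171)) = (-10554 + 27125)*((-15 - 5*78) + (-116 - 171*(-83)**2)) = 16571*((-15 - 390) + (-116 - 171*6889)) = 16571*(-405 + (-116 - 1178019)) = 16571*(-405 - 1178135) = 16571*(-1178540) = -19529586340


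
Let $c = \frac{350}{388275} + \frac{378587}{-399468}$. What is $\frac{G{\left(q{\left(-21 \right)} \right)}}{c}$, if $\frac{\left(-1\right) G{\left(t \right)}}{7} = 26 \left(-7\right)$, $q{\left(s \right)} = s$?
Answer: $- \frac{2634690395064}{1958080715} \approx -1345.5$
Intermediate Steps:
$G{\left(t \right)} = 1274$ ($G{\left(t \right)} = - 7 \cdot 26 \left(-7\right) = \left(-7\right) \left(-182\right) = 1274$)
$c = - \frac{1958080715}{2068045836}$ ($c = 350 \cdot \frac{1}{388275} + 378587 \left(- \frac{1}{399468}\right) = \frac{14}{15531} - \frac{378587}{399468} = - \frac{1958080715}{2068045836} \approx -0.94683$)
$\frac{G{\left(q{\left(-21 \right)} \right)}}{c} = \frac{1274}{- \frac{1958080715}{2068045836}} = 1274 \left(- \frac{2068045836}{1958080715}\right) = - \frac{2634690395064}{1958080715}$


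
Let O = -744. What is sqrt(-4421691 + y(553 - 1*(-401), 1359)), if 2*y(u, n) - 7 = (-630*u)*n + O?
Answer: I*sqrt(1651260598)/2 ≈ 20318.0*I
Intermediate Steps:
y(u, n) = -737/2 - 315*n*u (y(u, n) = 7/2 + ((-630*u)*n - 744)/2 = 7/2 + (-630*n*u - 744)/2 = 7/2 + (-744 - 630*n*u)/2 = 7/2 + (-372 - 315*n*u) = -737/2 - 315*n*u)
sqrt(-4421691 + y(553 - 1*(-401), 1359)) = sqrt(-4421691 + (-737/2 - 315*1359*(553 - 1*(-401)))) = sqrt(-4421691 + (-737/2 - 315*1359*(553 + 401))) = sqrt(-4421691 + (-737/2 - 315*1359*954)) = sqrt(-4421691 + (-737/2 - 408393090)) = sqrt(-4421691 - 816786917/2) = sqrt(-825630299/2) = I*sqrt(1651260598)/2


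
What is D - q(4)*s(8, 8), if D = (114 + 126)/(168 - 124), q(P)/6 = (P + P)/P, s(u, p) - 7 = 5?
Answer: -1524/11 ≈ -138.55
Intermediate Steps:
s(u, p) = 12 (s(u, p) = 7 + 5 = 12)
q(P) = 12 (q(P) = 6*((P + P)/P) = 6*((2*P)/P) = 6*2 = 12)
D = 60/11 (D = 240/44 = 240*(1/44) = 60/11 ≈ 5.4545)
D - q(4)*s(8, 8) = 60/11 - 12*12 = 60/11 - 1*144 = 60/11 - 144 = -1524/11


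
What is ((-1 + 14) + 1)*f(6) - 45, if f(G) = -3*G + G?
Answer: -213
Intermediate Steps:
f(G) = -2*G
((-1 + 14) + 1)*f(6) - 45 = ((-1 + 14) + 1)*(-2*6) - 45 = (13 + 1)*(-12) - 45 = 14*(-12) - 45 = -168 - 45 = -213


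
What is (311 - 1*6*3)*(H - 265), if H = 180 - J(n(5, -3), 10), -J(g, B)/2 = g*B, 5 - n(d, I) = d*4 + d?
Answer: -142105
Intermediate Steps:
n(d, I) = 5 - 5*d (n(d, I) = 5 - (d*4 + d) = 5 - (4*d + d) = 5 - 5*d)
J(g, B) = -2*B*g (J(g, B) = -2*g*B = -2*B*g)
H = -220 (H = 180 - (-2)*10*(5 - 5*5) = 180 - (-2)*10*(5 - 25) = 180 - (-2)*10*(-20) = 180 - 1*400 = 180 - 400 = -220)
(311 - 1*6*3)*(H - 265) = (311 - 1*6*3)*(-220 - 265) = (311 - 6*3)*(-485) = (311 - 18)*(-485) = 293*(-485) = -142105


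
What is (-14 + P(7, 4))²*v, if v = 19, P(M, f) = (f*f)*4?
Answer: 47500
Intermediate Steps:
P(M, f) = 4*f² (P(M, f) = f²*4 = 4*f²)
(-14 + P(7, 4))²*v = (-14 + 4*4²)²*19 = (-14 + 4*16)²*19 = (-14 + 64)²*19 = 50²*19 = 2500*19 = 47500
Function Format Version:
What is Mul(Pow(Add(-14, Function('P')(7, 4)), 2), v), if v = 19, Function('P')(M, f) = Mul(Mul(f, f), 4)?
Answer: 47500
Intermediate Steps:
Function('P')(M, f) = Mul(4, Pow(f, 2)) (Function('P')(M, f) = Mul(Pow(f, 2), 4) = Mul(4, Pow(f, 2)))
Mul(Pow(Add(-14, Function('P')(7, 4)), 2), v) = Mul(Pow(Add(-14, Mul(4, Pow(4, 2))), 2), 19) = Mul(Pow(Add(-14, Mul(4, 16)), 2), 19) = Mul(Pow(Add(-14, 64), 2), 19) = Mul(Pow(50, 2), 19) = Mul(2500, 19) = 47500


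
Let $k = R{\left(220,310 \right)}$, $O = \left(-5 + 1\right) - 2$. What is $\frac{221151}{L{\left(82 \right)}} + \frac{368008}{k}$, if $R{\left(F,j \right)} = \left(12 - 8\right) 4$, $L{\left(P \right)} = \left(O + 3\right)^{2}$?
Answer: $\frac{285437}{6} \approx 47573.0$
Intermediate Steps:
$O = -6$ ($O = -4 - 2 = -6$)
$L{\left(P \right)} = 9$ ($L{\left(P \right)} = \left(-6 + 3\right)^{2} = \left(-3\right)^{2} = 9$)
$R{\left(F,j \right)} = 16$ ($R{\left(F,j \right)} = 4 \cdot 4 = 16$)
$k = 16$
$\frac{221151}{L{\left(82 \right)}} + \frac{368008}{k} = \frac{221151}{9} + \frac{368008}{16} = 221151 \cdot \frac{1}{9} + 368008 \cdot \frac{1}{16} = \frac{73717}{3} + \frac{46001}{2} = \frac{285437}{6}$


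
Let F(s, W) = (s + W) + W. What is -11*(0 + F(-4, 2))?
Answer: 0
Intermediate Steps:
F(s, W) = s + 2*W (F(s, W) = (W + s) + W = s + 2*W)
-11*(0 + F(-4, 2)) = -11*(0 + (-4 + 2*2)) = -11*(0 + (-4 + 4)) = -11*(0 + 0) = -11*0 = 0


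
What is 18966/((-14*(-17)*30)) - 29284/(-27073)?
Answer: 120425713/32216870 ≈ 3.7380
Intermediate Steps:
18966/((-14*(-17)*30)) - 29284/(-27073) = 18966/((238*30)) - 29284*(-1/27073) = 18966/7140 + 29284/27073 = 18966*(1/7140) + 29284/27073 = 3161/1190 + 29284/27073 = 120425713/32216870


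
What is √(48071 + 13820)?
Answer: √61891 ≈ 248.78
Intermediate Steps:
√(48071 + 13820) = √61891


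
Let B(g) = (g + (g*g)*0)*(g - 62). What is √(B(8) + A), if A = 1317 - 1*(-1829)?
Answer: √2714 ≈ 52.096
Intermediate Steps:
A = 3146 (A = 1317 + 1829 = 3146)
B(g) = g*(-62 + g) (B(g) = (g + g²*0)*(-62 + g) = (g + 0)*(-62 + g) = g*(-62 + g))
√(B(8) + A) = √(8*(-62 + 8) + 3146) = √(8*(-54) + 3146) = √(-432 + 3146) = √2714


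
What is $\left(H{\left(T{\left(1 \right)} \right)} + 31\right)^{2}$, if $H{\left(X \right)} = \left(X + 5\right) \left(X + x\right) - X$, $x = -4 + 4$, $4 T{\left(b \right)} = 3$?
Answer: $\frac{305809}{256} \approx 1194.6$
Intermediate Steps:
$T{\left(b \right)} = \frac{3}{4}$ ($T{\left(b \right)} = \frac{1}{4} \cdot 3 = \frac{3}{4}$)
$x = 0$
$H{\left(X \right)} = - X + X \left(5 + X\right)$ ($H{\left(X \right)} = \left(X + 5\right) \left(X + 0\right) - X = \left(5 + X\right) X - X = X \left(5 + X\right) - X = - X + X \left(5 + X\right)$)
$\left(H{\left(T{\left(1 \right)} \right)} + 31\right)^{2} = \left(\frac{3 \left(4 + \frac{3}{4}\right)}{4} + 31\right)^{2} = \left(\frac{3}{4} \cdot \frac{19}{4} + 31\right)^{2} = \left(\frac{57}{16} + 31\right)^{2} = \left(\frac{553}{16}\right)^{2} = \frac{305809}{256}$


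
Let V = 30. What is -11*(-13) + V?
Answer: 173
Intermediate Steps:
-11*(-13) + V = -11*(-13) + 30 = 143 + 30 = 173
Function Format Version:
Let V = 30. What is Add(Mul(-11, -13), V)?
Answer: 173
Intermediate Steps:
Add(Mul(-11, -13), V) = Add(Mul(-11, -13), 30) = Add(143, 30) = 173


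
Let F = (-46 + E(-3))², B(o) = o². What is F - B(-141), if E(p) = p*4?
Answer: -16517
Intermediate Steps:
E(p) = 4*p
F = 3364 (F = (-46 + 4*(-3))² = (-46 - 12)² = (-58)² = 3364)
F - B(-141) = 3364 - 1*(-141)² = 3364 - 1*19881 = 3364 - 19881 = -16517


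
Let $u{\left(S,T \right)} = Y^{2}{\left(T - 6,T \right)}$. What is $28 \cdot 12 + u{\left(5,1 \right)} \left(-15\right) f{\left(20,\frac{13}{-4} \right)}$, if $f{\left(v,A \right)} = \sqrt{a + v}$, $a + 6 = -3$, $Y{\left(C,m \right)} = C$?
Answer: $336 - 375 \sqrt{11} \approx -907.73$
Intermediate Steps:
$a = -9$ ($a = -6 - 3 = -9$)
$f{\left(v,A \right)} = \sqrt{-9 + v}$
$u{\left(S,T \right)} = \left(-6 + T\right)^{2}$ ($u{\left(S,T \right)} = \left(T - 6\right)^{2} = \left(-6 + T\right)^{2}$)
$28 \cdot 12 + u{\left(5,1 \right)} \left(-15\right) f{\left(20,\frac{13}{-4} \right)} = 28 \cdot 12 + \left(-6 + 1\right)^{2} \left(-15\right) \sqrt{-9 + 20} = 336 + \left(-5\right)^{2} \left(-15\right) \sqrt{11} = 336 + 25 \left(-15\right) \sqrt{11} = 336 - 375 \sqrt{11}$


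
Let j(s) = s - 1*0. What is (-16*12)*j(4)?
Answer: -768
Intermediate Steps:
j(s) = s (j(s) = s + 0 = s)
(-16*12)*j(4) = -16*12*4 = -192*4 = -768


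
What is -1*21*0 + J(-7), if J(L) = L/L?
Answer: 1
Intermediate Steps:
J(L) = 1
-1*21*0 + J(-7) = -1*21*0 + 1 = -21*0 + 1 = 0 + 1 = 1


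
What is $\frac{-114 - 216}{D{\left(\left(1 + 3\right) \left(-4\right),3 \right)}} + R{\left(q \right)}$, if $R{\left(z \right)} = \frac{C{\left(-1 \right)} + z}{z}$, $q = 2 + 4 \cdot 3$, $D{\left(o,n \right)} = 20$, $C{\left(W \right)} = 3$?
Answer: $- \frac{107}{7} \approx -15.286$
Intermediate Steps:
$q = 14$ ($q = 2 + 12 = 14$)
$R{\left(z \right)} = \frac{3 + z}{z}$
$\frac{-114 - 216}{D{\left(\left(1 + 3\right) \left(-4\right),3 \right)}} + R{\left(q \right)} = \frac{-114 - 216}{20} + \frac{3 + 14}{14} = \left(-330\right) \frac{1}{20} + \frac{1}{14} \cdot 17 = - \frac{33}{2} + \frac{17}{14} = - \frac{107}{7}$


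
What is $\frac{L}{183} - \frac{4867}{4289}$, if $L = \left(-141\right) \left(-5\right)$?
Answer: $\frac{711028}{261629} \approx 2.7177$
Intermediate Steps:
$L = 705$
$\frac{L}{183} - \frac{4867}{4289} = \frac{705}{183} - \frac{4867}{4289} = 705 \cdot \frac{1}{183} - \frac{4867}{4289} = \frac{235}{61} - \frac{4867}{4289} = \frac{711028}{261629}$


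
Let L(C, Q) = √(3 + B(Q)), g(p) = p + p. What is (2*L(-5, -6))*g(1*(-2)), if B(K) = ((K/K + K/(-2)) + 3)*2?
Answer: -8*√17 ≈ -32.985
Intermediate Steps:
B(K) = 8 - K (B(K) = ((1 + K*(-½)) + 3)*2 = ((1 - K/2) + 3)*2 = (4 - K/2)*2 = 8 - K)
g(p) = 2*p
L(C, Q) = √(11 - Q) (L(C, Q) = √(3 + (8 - Q)) = √(11 - Q))
(2*L(-5, -6))*g(1*(-2)) = (2*√(11 - 1*(-6)))*(2*(1*(-2))) = (2*√(11 + 6))*(2*(-2)) = (2*√17)*(-4) = -8*√17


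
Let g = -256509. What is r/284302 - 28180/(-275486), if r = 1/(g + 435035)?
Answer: 715142160962423/6991187129771036 ≈ 0.10229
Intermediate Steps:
r = 1/178526 (r = 1/(-256509 + 435035) = 1/178526 ≈ 5.6014e-6)
r/284302 - 28180/(-275486) = (1/178526)/284302 - 28180/(-275486) = (1/178526)*(1/284302) - 28180*(-1/275486) = 1/50755298852 + 14090/137743 = 715142160962423/6991187129771036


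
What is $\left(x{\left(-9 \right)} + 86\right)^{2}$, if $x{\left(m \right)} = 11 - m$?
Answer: $11236$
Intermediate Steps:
$\left(x{\left(-9 \right)} + 86\right)^{2} = \left(\left(11 - -9\right) + 86\right)^{2} = \left(\left(11 + 9\right) + 86\right)^{2} = \left(20 + 86\right)^{2} = 106^{2} = 11236$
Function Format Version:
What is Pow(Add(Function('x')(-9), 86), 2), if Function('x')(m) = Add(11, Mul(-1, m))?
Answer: 11236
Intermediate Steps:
Pow(Add(Function('x')(-9), 86), 2) = Pow(Add(Add(11, Mul(-1, -9)), 86), 2) = Pow(Add(Add(11, 9), 86), 2) = Pow(Add(20, 86), 2) = Pow(106, 2) = 11236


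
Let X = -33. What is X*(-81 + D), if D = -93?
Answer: 5742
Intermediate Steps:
X*(-81 + D) = -33*(-81 - 93) = -33*(-174) = 5742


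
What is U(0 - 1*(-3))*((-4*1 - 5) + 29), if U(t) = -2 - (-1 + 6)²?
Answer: -540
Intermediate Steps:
U(t) = -27 (U(t) = -2 - 1*5² = -2 - 1*25 = -2 - 25 = -27)
U(0 - 1*(-3))*((-4*1 - 5) + 29) = -27*((-4*1 - 5) + 29) = -27*((-4 - 5) + 29) = -27*(-9 + 29) = -27*20 = -540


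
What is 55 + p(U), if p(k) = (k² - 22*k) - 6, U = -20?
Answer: 889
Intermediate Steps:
p(k) = -6 + k² - 22*k
55 + p(U) = 55 + (-6 + (-20)² - 22*(-20)) = 55 + (-6 + 400 + 440) = 55 + 834 = 889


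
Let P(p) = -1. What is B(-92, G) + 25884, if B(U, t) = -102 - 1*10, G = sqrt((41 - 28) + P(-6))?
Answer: 25772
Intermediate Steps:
G = 2*sqrt(3) (G = sqrt((41 - 28) - 1) = sqrt(13 - 1) = sqrt(12) = 2*sqrt(3) ≈ 3.4641)
B(U, t) = -112 (B(U, t) = -102 - 10 = -112)
B(-92, G) + 25884 = -112 + 25884 = 25772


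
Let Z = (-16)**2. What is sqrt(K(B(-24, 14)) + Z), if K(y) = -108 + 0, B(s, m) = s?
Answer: 2*sqrt(37) ≈ 12.166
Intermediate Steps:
Z = 256
K(y) = -108
sqrt(K(B(-24, 14)) + Z) = sqrt(-108 + 256) = sqrt(148) = 2*sqrt(37)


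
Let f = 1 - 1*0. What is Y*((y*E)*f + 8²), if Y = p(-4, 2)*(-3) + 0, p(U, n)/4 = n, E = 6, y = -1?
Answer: -1392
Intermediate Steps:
f = 1 (f = 1 + 0 = 1)
p(U, n) = 4*n
Y = -24 (Y = (4*2)*(-3) + 0 = 8*(-3) + 0 = -24 + 0 = -24)
Y*((y*E)*f + 8²) = -24*(-1*6*1 + 8²) = -24*(-6*1 + 64) = -24*(-6 + 64) = -24*58 = -1392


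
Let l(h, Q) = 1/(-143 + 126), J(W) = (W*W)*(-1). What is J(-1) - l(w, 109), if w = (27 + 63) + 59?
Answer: -16/17 ≈ -0.94118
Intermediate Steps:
J(W) = -W**2 (J(W) = W**2*(-1) = -W**2)
w = 149 (w = 90 + 59 = 149)
l(h, Q) = -1/17 (l(h, Q) = 1/(-17) = -1/17)
J(-1) - l(w, 109) = -1*(-1)**2 - 1*(-1/17) = -1*1 + 1/17 = -1 + 1/17 = -16/17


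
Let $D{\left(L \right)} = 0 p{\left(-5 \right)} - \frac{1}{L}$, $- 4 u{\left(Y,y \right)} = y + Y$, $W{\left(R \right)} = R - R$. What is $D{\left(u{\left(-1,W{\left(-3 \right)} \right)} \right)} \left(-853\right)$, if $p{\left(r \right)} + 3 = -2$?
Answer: $3412$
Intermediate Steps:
$p{\left(r \right)} = -5$ ($p{\left(r \right)} = -3 - 2 = -5$)
$W{\left(R \right)} = 0$
$u{\left(Y,y \right)} = - \frac{Y}{4} - \frac{y}{4}$ ($u{\left(Y,y \right)} = - \frac{y + Y}{4} = - \frac{Y + y}{4} = - \frac{Y}{4} - \frac{y}{4}$)
$D{\left(L \right)} = - \frac{1}{L}$ ($D{\left(L \right)} = 0 \left(-5\right) - \frac{1}{L} = 0 - \frac{1}{L} = - \frac{1}{L}$)
$D{\left(u{\left(-1,W{\left(-3 \right)} \right)} \right)} \left(-853\right) = - \frac{1}{\left(- \frac{1}{4}\right) \left(-1\right) - 0} \left(-853\right) = - \frac{1}{\frac{1}{4} + 0} \left(-853\right) = - \frac{1}{\frac{1}{4}} \left(-853\right) = \left(-1\right) 4 \left(-853\right) = \left(-4\right) \left(-853\right) = 3412$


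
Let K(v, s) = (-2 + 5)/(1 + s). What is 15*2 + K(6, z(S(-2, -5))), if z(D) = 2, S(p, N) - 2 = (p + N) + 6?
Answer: 31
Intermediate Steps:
S(p, N) = 8 + N + p (S(p, N) = 2 + ((p + N) + 6) = 2 + ((N + p) + 6) = 2 + (6 + N + p) = 8 + N + p)
K(v, s) = 3/(1 + s)
15*2 + K(6, z(S(-2, -5))) = 15*2 + 3/(1 + 2) = 30 + 3/3 = 30 + 3*(1/3) = 30 + 1 = 31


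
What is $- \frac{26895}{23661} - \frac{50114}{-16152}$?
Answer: $\frac{1264881}{643388} \approx 1.966$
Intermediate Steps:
$- \frac{26895}{23661} - \frac{50114}{-16152} = \left(-26895\right) \frac{1}{23661} - - \frac{25057}{8076} = - \frac{815}{717} + \frac{25057}{8076} = \frac{1264881}{643388}$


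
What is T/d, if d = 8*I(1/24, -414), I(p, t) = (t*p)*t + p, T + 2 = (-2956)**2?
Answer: 26213802/171397 ≈ 152.94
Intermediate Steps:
T = 8737934 (T = -2 + (-2956)**2 = -2 + 8737936 = 8737934)
I(p, t) = p + p*t**2 (I(p, t) = (p*t)*t + p = p*t**2 + p = p + p*t**2)
d = 171397/3 (d = 8*((1 + (-414)**2)/24) = 8*((1 + 171396)/24) = 8*((1/24)*171397) = 8*(171397/24) = 171397/3 ≈ 57132.)
T/d = 8737934/(171397/3) = 8737934*(3/171397) = 26213802/171397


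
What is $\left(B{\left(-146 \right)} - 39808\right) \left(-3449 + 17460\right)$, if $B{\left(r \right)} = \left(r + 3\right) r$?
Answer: $-265228230$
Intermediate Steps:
$B{\left(r \right)} = r \left(3 + r\right)$ ($B{\left(r \right)} = \left(3 + r\right) r = r \left(3 + r\right)$)
$\left(B{\left(-146 \right)} - 39808\right) \left(-3449 + 17460\right) = \left(- 146 \left(3 - 146\right) - 39808\right) \left(-3449 + 17460\right) = \left(\left(-146\right) \left(-143\right) - 39808\right) 14011 = \left(20878 - 39808\right) 14011 = \left(-18930\right) 14011 = -265228230$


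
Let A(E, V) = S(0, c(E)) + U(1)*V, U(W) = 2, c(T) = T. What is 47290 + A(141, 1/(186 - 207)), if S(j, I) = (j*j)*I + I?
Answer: 996049/21 ≈ 47431.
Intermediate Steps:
S(j, I) = I + I*j² (S(j, I) = j²*I + I = I*j² + I = I + I*j²)
A(E, V) = E + 2*V (A(E, V) = E*(1 + 0²) + 2*V = E*(1 + 0) + 2*V = E*1 + 2*V = E + 2*V)
47290 + A(141, 1/(186 - 207)) = 47290 + (141 + 2/(186 - 207)) = 47290 + (141 + 2/(-21)) = 47290 + (141 + 2*(-1/21)) = 47290 + (141 - 2/21) = 47290 + 2959/21 = 996049/21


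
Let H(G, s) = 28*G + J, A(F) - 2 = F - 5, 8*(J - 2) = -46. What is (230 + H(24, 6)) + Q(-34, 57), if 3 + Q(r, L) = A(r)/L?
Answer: 203969/228 ≈ 894.60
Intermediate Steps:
J = -15/4 (J = 2 + (⅛)*(-46) = 2 - 23/4 = -15/4 ≈ -3.7500)
A(F) = -3 + F (A(F) = 2 + (F - 5) = 2 + (-5 + F) = -3 + F)
H(G, s) = -15/4 + 28*G (H(G, s) = 28*G - 15/4 = -15/4 + 28*G)
Q(r, L) = -3 + (-3 + r)/L
(230 + H(24, 6)) + Q(-34, 57) = (230 + (-15/4 + 28*24)) + (-3 - 34 - 3*57)/57 = (230 + (-15/4 + 672)) + (-3 - 34 - 171)/57 = (230 + 2673/4) + (1/57)*(-208) = 3593/4 - 208/57 = 203969/228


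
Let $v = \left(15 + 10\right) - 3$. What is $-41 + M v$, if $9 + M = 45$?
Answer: $751$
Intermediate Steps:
$M = 36$ ($M = -9 + 45 = 36$)
$v = 22$ ($v = 25 - 3 = 22$)
$-41 + M v = -41 + 36 \cdot 22 = -41 + 792 = 751$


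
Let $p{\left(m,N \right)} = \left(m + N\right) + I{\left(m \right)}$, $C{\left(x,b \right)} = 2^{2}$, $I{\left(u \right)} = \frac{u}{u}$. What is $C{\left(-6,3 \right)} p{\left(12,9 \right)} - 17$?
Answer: $71$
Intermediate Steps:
$I{\left(u \right)} = 1$
$C{\left(x,b \right)} = 4$
$p{\left(m,N \right)} = 1 + N + m$ ($p{\left(m,N \right)} = \left(m + N\right) + 1 = \left(N + m\right) + 1 = 1 + N + m$)
$C{\left(-6,3 \right)} p{\left(12,9 \right)} - 17 = 4 \left(1 + 9 + 12\right) - 17 = 4 \cdot 22 - 17 = 88 - 17 = 71$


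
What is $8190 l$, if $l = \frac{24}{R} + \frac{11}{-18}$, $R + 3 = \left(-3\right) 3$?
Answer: $-21385$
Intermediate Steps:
$R = -12$ ($R = -3 - 9 = -12$)
$l = - \frac{47}{18}$ ($l = \frac{24}{-12} + \frac{11}{-18} = 24 \left(- \frac{1}{12}\right) + 11 \left(- \frac{1}{18}\right) = -2 - \frac{11}{18} = - \frac{47}{18} \approx -2.6111$)
$8190 l = 8190 \left(- \frac{47}{18}\right) = -21385$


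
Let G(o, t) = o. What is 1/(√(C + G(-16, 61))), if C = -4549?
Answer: -I*√4565/4565 ≈ -0.014801*I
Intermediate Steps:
1/(√(C + G(-16, 61))) = 1/(√(-4549 - 16)) = 1/(√(-4565)) = 1/(I*√4565) = -I*√4565/4565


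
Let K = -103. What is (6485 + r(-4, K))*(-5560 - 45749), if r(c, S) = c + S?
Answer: -327248802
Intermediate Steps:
r(c, S) = S + c
(6485 + r(-4, K))*(-5560 - 45749) = (6485 + (-103 - 4))*(-5560 - 45749) = (6485 - 107)*(-51309) = 6378*(-51309) = -327248802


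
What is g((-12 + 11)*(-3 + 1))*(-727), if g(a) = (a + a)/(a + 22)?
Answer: -727/6 ≈ -121.17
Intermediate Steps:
g(a) = 2*a/(22 + a) (g(a) = (2*a)/(22 + a) = 2*a/(22 + a))
g((-12 + 11)*(-3 + 1))*(-727) = (2*((-12 + 11)*(-3 + 1))/(22 + (-12 + 11)*(-3 + 1)))*(-727) = (2*(-1*(-2))/(22 - 1*(-2)))*(-727) = (2*2/(22 + 2))*(-727) = (2*2/24)*(-727) = (2*2*(1/24))*(-727) = (1/6)*(-727) = -727/6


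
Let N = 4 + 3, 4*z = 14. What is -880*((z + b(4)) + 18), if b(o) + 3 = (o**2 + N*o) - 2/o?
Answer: -54560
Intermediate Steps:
z = 7/2 (z = (1/4)*14 = 7/2 ≈ 3.5000)
N = 7
b(o) = -3 + o**2 - 2/o + 7*o (b(o) = -3 + ((o**2 + 7*o) - 2/o) = -3 + (o**2 - 2/o + 7*o) = -3 + o**2 - 2/o + 7*o)
-880*((z + b(4)) + 18) = -880*((7/2 + (-3 + 4**2 - 2/4 + 7*4)) + 18) = -880*((7/2 + (-3 + 16 - 2*1/4 + 28)) + 18) = -880*((7/2 + (-3 + 16 - 1/2 + 28)) + 18) = -880*((7/2 + 81/2) + 18) = -880*(44 + 18) = -880*62 = -54560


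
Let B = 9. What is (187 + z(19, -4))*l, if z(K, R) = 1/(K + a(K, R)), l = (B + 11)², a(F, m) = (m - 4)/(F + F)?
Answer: 26711200/357 ≈ 74821.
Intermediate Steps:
a(F, m) = (-4 + m)/(2*F) (a(F, m) = (-4 + m)/((2*F)) = (-4 + m)*(1/(2*F)) = (-4 + m)/(2*F))
l = 400 (l = (9 + 11)² = 20² = 400)
z(K, R) = 1/(K + (-4 + R)/(2*K))
(187 + z(19, -4))*l = (187 + 2*19/(-4 - 4 + 2*19²))*400 = (187 + 2*19/(-4 - 4 + 2*361))*400 = (187 + 2*19/(-4 - 4 + 722))*400 = (187 + 2*19/714)*400 = (187 + 2*19*(1/714))*400 = (187 + 19/357)*400 = (66778/357)*400 = 26711200/357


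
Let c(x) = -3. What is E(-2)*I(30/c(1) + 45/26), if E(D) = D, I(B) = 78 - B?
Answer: -2243/13 ≈ -172.54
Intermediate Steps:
E(-2)*I(30/c(1) + 45/26) = -2*(78 - (30/(-3) + 45/26)) = -2*(78 - (30*(-⅓) + 45*(1/26))) = -2*(78 - (-10 + 45/26)) = -2*(78 - 1*(-215/26)) = -2*(78 + 215/26) = -2*2243/26 = -2243/13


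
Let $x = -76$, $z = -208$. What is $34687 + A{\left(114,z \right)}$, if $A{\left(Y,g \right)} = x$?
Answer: $34611$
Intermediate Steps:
$A{\left(Y,g \right)} = -76$
$34687 + A{\left(114,z \right)} = 34687 - 76 = 34611$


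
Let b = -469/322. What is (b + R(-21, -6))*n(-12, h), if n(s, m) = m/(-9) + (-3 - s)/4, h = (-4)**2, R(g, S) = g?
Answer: -17561/1656 ≈ -10.604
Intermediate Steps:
h = 16
n(s, m) = -3/4 - s/4 - m/9 (n(s, m) = m*(-1/9) + (-3 - s)*(1/4) = -m/9 + (-3/4 - s/4) = -3/4 - s/4 - m/9)
b = -67/46 (b = -469*1/322 = -67/46 ≈ -1.4565)
(b + R(-21, -6))*n(-12, h) = (-67/46 - 21)*(-3/4 - 1/4*(-12) - 1/9*16) = -1033*(-3/4 + 3 - 16/9)/46 = -1033/46*17/36 = -17561/1656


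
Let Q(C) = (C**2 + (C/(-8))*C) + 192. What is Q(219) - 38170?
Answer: 31903/8 ≈ 3987.9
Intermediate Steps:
Q(C) = 192 + 7*C**2/8 (Q(C) = (C**2 + (C*(-1/8))*C) + 192 = (C**2 + (-C/8)*C) + 192 = (C**2 - C**2/8) + 192 = 7*C**2/8 + 192 = 192 + 7*C**2/8)
Q(219) - 38170 = (192 + (7/8)*219**2) - 38170 = (192 + (7/8)*47961) - 38170 = (192 + 335727/8) - 38170 = 337263/8 - 38170 = 31903/8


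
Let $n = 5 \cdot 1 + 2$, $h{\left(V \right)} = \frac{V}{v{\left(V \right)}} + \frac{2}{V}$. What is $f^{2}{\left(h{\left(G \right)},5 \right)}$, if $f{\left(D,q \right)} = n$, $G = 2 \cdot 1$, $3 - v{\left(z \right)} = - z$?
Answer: $49$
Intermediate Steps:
$v{\left(z \right)} = 3 + z$ ($v{\left(z \right)} = 3 - - z = 3 + z$)
$G = 2$
$h{\left(V \right)} = \frac{2}{V} + \frac{V}{3 + V}$ ($h{\left(V \right)} = \frac{V}{3 + V} + \frac{2}{V} = \frac{2}{V} + \frac{V}{3 + V}$)
$n = 7$ ($n = 5 + 2 = 7$)
$f{\left(D,q \right)} = 7$
$f^{2}{\left(h{\left(G \right)},5 \right)} = 7^{2} = 49$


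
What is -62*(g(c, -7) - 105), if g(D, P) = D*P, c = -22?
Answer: -3038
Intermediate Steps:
-62*(g(c, -7) - 105) = -62*(-22*(-7) - 105) = -62*(154 - 105) = -62*49 = -3038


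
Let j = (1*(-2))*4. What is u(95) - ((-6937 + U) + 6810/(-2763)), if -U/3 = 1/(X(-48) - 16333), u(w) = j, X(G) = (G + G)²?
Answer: 45434064080/6554757 ≈ 6931.5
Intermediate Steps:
X(G) = 4*G² (X(G) = (2*G)² = 4*G²)
j = -8 (j = -2*4 = -8)
u(w) = -8
U = 3/7117 (U = -3/(4*(-48)² - 16333) = -3/(4*2304 - 16333) = -3/(9216 - 16333) = -3/(-7117) = -3*(-1/7117) = 3/7117 ≈ 0.00042153)
u(95) - ((-6937 + U) + 6810/(-2763)) = -8 - ((-6937 + 3/7117) + 6810/(-2763)) = -8 - (-49370626/7117 + 6810*(-1/2763)) = -8 - (-49370626/7117 - 2270/921) = -8 - 1*(-45486502136/6554757) = -8 + 45486502136/6554757 = 45434064080/6554757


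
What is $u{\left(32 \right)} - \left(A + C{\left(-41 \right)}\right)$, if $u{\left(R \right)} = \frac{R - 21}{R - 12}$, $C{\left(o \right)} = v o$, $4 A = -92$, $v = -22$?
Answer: $- \frac{17569}{20} \approx -878.45$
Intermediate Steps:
$A = -23$ ($A = \frac{1}{4} \left(-92\right) = -23$)
$C{\left(o \right)} = - 22 o$
$u{\left(R \right)} = \frac{-21 + R}{-12 + R}$
$u{\left(32 \right)} - \left(A + C{\left(-41 \right)}\right) = \frac{-21 + 32}{-12 + 32} - \left(-23 - -902\right) = \frac{1}{20} \cdot 11 - \left(-23 + 902\right) = \frac{1}{20} \cdot 11 - 879 = \frac{11}{20} - 879 = - \frac{17569}{20}$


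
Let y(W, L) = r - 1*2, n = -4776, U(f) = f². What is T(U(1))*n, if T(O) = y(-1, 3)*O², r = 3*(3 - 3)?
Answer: 9552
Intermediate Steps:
r = 0 (r = 3*0 = 0)
y(W, L) = -2 (y(W, L) = 0 - 1*2 = 0 - 2 = -2)
T(O) = -2*O²
T(U(1))*n = -2*(1²)²*(-4776) = -2*1²*(-4776) = -2*1*(-4776) = -2*(-4776) = 9552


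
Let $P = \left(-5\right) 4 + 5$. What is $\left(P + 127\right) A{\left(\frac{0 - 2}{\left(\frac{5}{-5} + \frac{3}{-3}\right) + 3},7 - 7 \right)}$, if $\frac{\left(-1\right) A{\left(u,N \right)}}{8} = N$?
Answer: $0$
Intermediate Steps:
$P = -15$ ($P = -20 + 5 = -15$)
$A{\left(u,N \right)} = - 8 N$
$\left(P + 127\right) A{\left(\frac{0 - 2}{\left(\frac{5}{-5} + \frac{3}{-3}\right) + 3},7 - 7 \right)} = \left(-15 + 127\right) \left(- 8 \left(7 - 7\right)\right) = 112 \left(- 8 \left(7 - 7\right)\right) = 112 \left(\left(-8\right) 0\right) = 112 \cdot 0 = 0$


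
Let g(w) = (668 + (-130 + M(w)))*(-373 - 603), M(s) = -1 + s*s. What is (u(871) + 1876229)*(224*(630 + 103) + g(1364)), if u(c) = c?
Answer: -3409196558433600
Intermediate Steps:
M(s) = -1 + s²
g(w) = -524112 - 976*w² (g(w) = (668 + (-130 + (-1 + w²)))*(-373 - 603) = (668 + (-131 + w²))*(-976) = (537 + w²)*(-976) = -524112 - 976*w²)
(u(871) + 1876229)*(224*(630 + 103) + g(1364)) = (871 + 1876229)*(224*(630 + 103) + (-524112 - 976*1364²)) = 1877100*(224*733 + (-524112 - 976*1860496)) = 1877100*(164192 + (-524112 - 1815844096)) = 1877100*(164192 - 1816368208) = 1877100*(-1816204016) = -3409196558433600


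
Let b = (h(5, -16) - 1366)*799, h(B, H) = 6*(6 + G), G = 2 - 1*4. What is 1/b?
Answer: -1/1072258 ≈ -9.3261e-7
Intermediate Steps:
G = -2 (G = 2 - 4 = -2)
h(B, H) = 24 (h(B, H) = 6*(6 - 2) = 6*4 = 24)
b = -1072258 (b = (24 - 1366)*799 = -1342*799 = -1072258)
1/b = 1/(-1072258) = -1/1072258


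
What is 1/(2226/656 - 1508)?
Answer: -328/493511 ≈ -0.00066463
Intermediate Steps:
1/(2226/656 - 1508) = 1/(2226*(1/656) - 1508) = 1/(1113/328 - 1508) = 1/(-493511/328) = -328/493511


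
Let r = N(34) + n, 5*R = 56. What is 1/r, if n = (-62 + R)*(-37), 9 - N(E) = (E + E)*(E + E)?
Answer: -5/13677 ≈ -0.00036558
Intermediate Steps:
R = 56/5 (R = (⅕)*56 = 56/5 ≈ 11.200)
N(E) = 9 - 4*E² (N(E) = 9 - (E + E)*(E + E) = 9 - 2*E*2*E = 9 - 4*E²)
n = 9398/5 (n = (-62 + 56/5)*(-37) = -254/5*(-37) = 9398/5 ≈ 1879.6)
r = -13677/5 (r = (9 - 4*34²) + 9398/5 = (9 - 4*1156) + 9398/5 = (9 - 4624) + 9398/5 = -4615 + 9398/5 = -13677/5 ≈ -2735.4)
1/r = 1/(-13677/5) = -5/13677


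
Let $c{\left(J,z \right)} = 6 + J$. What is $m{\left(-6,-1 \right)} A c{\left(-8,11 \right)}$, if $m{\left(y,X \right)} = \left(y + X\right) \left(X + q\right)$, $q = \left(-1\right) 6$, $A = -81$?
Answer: $7938$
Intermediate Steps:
$q = -6$
$m{\left(y,X \right)} = \left(-6 + X\right) \left(X + y\right)$ ($m{\left(y,X \right)} = \left(y + X\right) \left(X - 6\right) = \left(X + y\right) \left(-6 + X\right) = \left(-6 + X\right) \left(X + y\right)$)
$m{\left(-6,-1 \right)} A c{\left(-8,11 \right)} = \left(\left(-1\right)^{2} - -6 - -36 - -6\right) \left(-81\right) \left(6 - 8\right) = \left(1 + 6 + 36 + 6\right) \left(-81\right) \left(-2\right) = 49 \left(-81\right) \left(-2\right) = \left(-3969\right) \left(-2\right) = 7938$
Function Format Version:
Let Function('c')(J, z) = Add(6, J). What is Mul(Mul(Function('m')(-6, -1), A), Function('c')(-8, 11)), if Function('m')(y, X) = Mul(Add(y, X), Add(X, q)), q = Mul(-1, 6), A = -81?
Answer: 7938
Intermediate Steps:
q = -6
Function('m')(y, X) = Mul(Add(-6, X), Add(X, y)) (Function('m')(y, X) = Mul(Add(y, X), Add(X, -6)) = Mul(Add(X, y), Add(-6, X)) = Mul(Add(-6, X), Add(X, y)))
Mul(Mul(Function('m')(-6, -1), A), Function('c')(-8, 11)) = Mul(Mul(Add(Pow(-1, 2), Mul(-6, -1), Mul(-6, -6), Mul(-1, -6)), -81), Add(6, -8)) = Mul(Mul(Add(1, 6, 36, 6), -81), -2) = Mul(Mul(49, -81), -2) = Mul(-3969, -2) = 7938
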